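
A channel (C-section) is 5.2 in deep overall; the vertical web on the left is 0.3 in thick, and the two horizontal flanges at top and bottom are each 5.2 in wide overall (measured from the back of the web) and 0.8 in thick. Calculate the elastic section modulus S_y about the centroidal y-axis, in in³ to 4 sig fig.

S_y ≈ 8.500 in³

Split into non-overlapping primitives; take the origin at the lower-left of the bounding box.
Web: 0.3 × 5.2, A = 1.56 in², x = 0.15 in, Ī = 0.0117 in⁴.
Top flange (beyond web): 4.9 × 0.8, A = 3.92 in², x = 2.75 in, Ī = 7.84327 in⁴.
Bottom flange (beyond web): 4.9 × 0.8, A = 3.92 in², x = 2.75 in, Ī = 7.84327 in⁴.
Centroid: x̄ = ΣA·x / ΣA = 2.31851 in.
Transfer each piece to the centroidal y-axis using Ī + A·d² with d = x − 2.31851:
  web: d = -2.16851 in → contributes +7.3475 in⁴
  top flange (beyond web): d = 0.431489 in → contributes +8.5731 in⁴
  bottom flange (beyond web): d = 0.431489 in → contributes +8.5731 in⁴
Total I = 24.4937 in⁴.
Extreme fibre distance c = 2.88149 in; S = I/c = 8.50037 in³.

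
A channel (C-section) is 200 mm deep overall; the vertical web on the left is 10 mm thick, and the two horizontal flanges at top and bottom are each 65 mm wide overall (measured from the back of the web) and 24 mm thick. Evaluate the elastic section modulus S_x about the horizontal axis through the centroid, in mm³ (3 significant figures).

S_x ≈ 2.72 × 10⁵ mm³

Treat the section as a set of non-overlapping primitives; coordinates are from the bounding-box lower-left.
Web: 10 × 200, A = 2 000 mm², y = 100 mm, Ī = 6 666 667 mm⁴.
Top flange (beyond web): 55 × 24, A = 1 320 mm², y = 188 mm, Ī = 63 360 mm⁴.
Bottom flange (beyond web): 55 × 24, A = 1 320 mm², y = 12 mm, Ī = 63 360 mm⁴.
By symmetry the centroid is at mid-height, ȳ = 100 mm.
Transfer each piece to the horizontal axis through the centroid using Ī + A·d² with d = y − 100:
  web: d = 0 mm → contributes +6 666 667 mm⁴
  top flange (beyond web): d = 88 mm → contributes +10 285 440 mm⁴
  bottom flange (beyond web): d = -88 mm → contributes +10 285 440 mm⁴
Total I = 27 237 547 mm⁴.
Extreme fibre distance c = 100 mm; S = I/c = 272 375 mm³.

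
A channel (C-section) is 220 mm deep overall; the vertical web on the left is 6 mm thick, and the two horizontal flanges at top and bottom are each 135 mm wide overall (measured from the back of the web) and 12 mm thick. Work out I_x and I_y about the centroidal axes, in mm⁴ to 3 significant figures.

Treat the section as a set of non-overlapping primitives; coordinates are from the bounding-box lower-left.
Web: 6 × 220, A = 1 320 mm², y = 110 mm, Ī = 5 324 000 mm⁴.
Top flange (beyond web): 129 × 12, A = 1 548 mm², y = 214 mm, Ī = 18 576 mm⁴.
Bottom flange (beyond web): 129 × 12, A = 1 548 mm², y = 6 mm, Ī = 18 576 mm⁴.
By symmetry the centroid is at mid-height, ȳ = 110 mm.
Transfer each piece to the centroidal x-axis using Ī + A·d² with d = y − 110:
  web: d = 0 mm → contributes +5 324 000 mm⁴
  top flange (beyond web): d = 104 mm → contributes +16 761 744 mm⁴
  bottom flange (beyond web): d = -104 mm → contributes +16 761 744 mm⁴
Total I = 38 847 488 mm⁴.
For the y-axis: x̄ = 50.323 mm.
Repeating about the centroidal y-axis gives I_y = 8 513 850 mm⁴.

I_x ≈ 3.88 × 10⁷ mm⁴, I_y ≈ 8.51 × 10⁶ mm⁴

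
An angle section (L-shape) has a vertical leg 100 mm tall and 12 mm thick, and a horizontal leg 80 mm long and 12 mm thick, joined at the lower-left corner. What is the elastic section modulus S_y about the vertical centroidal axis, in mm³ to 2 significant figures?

S_y ≈ 1.9 × 10⁴ mm³

Split into non-overlapping primitives; take the origin at the lower-left of the bounding box.
Vertical leg: 12 × 100, A = 1 200 mm², x = 6 mm, Ī = 14 400 mm⁴.
Horizontal leg (remainder): 68 × 12, A = 816 mm², x = 46 mm, Ī = 314 432 mm⁴.
Centroid: x̄ = ΣA·x / ΣA = 22.19 mm.
Transfer each piece to the vertical centroidal axis using Ī + A·d² with d = x − 22.19:
  vertical leg: d = -16.19 mm → contributes +328 958 mm⁴
  horizontal leg (remainder): d = 23.81 mm → contributes +777 017 mm⁴
Total I = 1 105 975 mm⁴.
Extreme fibre distance c = 57.81 mm; S = I/c = 19 131 mm³.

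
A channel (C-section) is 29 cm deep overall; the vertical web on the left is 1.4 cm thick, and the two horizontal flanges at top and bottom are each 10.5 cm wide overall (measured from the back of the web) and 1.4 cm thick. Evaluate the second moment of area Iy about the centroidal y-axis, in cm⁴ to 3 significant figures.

Iy ≈ 614 cm⁴

Treat the section as a set of non-overlapping primitives; coordinates are from the bounding-box lower-left.
Web: 1.4 × 29, A = 40.6 cm², x = 0.7 cm, Ī = 6.6313 cm⁴.
Top flange (beyond web): 9.1 × 1.4, A = 12.74 cm², x = 5.95 cm, Ī = 87.917 cm⁴.
Bottom flange (beyond web): 9.1 × 1.4, A = 12.74 cm², x = 5.95 cm, Ī = 87.917 cm⁴.
Centroid: x̄ = ΣA·x / ΣA = 2.7244 cm.
Transfer each piece to the centroidal y-axis using Ī + A·d² with d = x − 2.7244:
  web: d = -2.0244 cm → contributes +173.01 cm⁴
  top flange (beyond web): d = 3.2256 cm → contributes +220.47 cm⁴
  bottom flange (beyond web): d = 3.2256 cm → contributes +220.47 cm⁴
Total I = 613.96 cm⁴.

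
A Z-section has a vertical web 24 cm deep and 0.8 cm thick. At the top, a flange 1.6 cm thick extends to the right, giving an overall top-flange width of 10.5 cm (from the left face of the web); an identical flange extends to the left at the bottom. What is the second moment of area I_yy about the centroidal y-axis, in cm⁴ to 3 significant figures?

Split into non-overlapping primitives; take the origin at the lower-left of the bounding box.
Web: 0.8 × 24, A = 19.2 cm², x = 10.1 cm, Ī = 1.024 cm⁴.
Top flange (beyond web): 9.7 × 1.6, A = 15.52 cm², x = 15.35 cm, Ī = 121.69 cm⁴.
Bottom flange (beyond web): 9.7 × 1.6, A = 15.52 cm², x = 4.85 cm, Ī = 121.69 cm⁴.
Centroid: x̄ = ΣA·x / ΣA = 10.1 cm.
Transfer each piece to the centroidal y-axis using Ī + A·d² with d = x − 10.1:
  web: d = 0 cm → contributes +1.024 cm⁴
  top flange (beyond web): d = 5.25 cm → contributes +549.46 cm⁴
  bottom flange (beyond web): d = -5.25 cm → contributes +549.46 cm⁴
Total I = 1099.9 cm⁴.

I_yy ≈ 1100 cm⁴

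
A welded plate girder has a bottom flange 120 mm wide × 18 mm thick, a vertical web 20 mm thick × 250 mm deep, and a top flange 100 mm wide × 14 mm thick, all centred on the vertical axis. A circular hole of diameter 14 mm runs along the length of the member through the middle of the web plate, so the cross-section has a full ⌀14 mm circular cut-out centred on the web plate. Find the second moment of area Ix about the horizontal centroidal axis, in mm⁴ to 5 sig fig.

Ix ≈ 8.7997 × 10⁷ mm⁴

Break the section into simple shapes (no overlaps), measuring from the bottom-left corner of the bounding box.
Bottom plate: 120 × 18, A = 2 160 mm², y = 9 mm, Ī = 58 320 mm⁴.
Web plate: 20 × 250, A = 5 000 mm², y = 143 mm, Ī = 26 041 667 mm⁴.
Top plate: 100 × 14, A = 1 400 mm², y = 275 mm, Ī = 22866.67 mm⁴.
Hole (subtracted): ⌀14, A = 153.938 mm², y = 143 mm, Ī = 1885.741 mm⁴.
Centroid: ȳ = ΣA·y / ΣA = 130.5518 mm.
Transfer each piece to the horizontal centroidal axis using Ī + A·d² with d = y − 130.5518:
  bottom plate: d = -121.5518 mm → contributes +31 971 996 mm⁴
  web plate: d = 12.44816 mm → contributes +26 816 450 mm⁴
  top plate: d = 144.4482 mm → contributes +29 234 246 mm⁴
  hole: d = 12.44816 mm → contributes −25739.47 mm⁴
Total I = 87 996 952 mm⁴.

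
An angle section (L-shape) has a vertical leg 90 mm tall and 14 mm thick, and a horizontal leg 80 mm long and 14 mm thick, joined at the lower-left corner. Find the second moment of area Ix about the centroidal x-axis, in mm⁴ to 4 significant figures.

Split into non-overlapping primitives; take the origin at the lower-left of the bounding box.
Vertical leg: 14 × 90, A = 1 260 mm², y = 45 mm, Ī = 850 500 mm⁴.
Horizontal leg (remainder): 66 × 14, A = 924 mm², y = 7 mm, Ī = 15 092 mm⁴.
Centroid: ȳ = ΣA·y / ΣA = 28.9231 mm.
Transfer each piece to the centroidal x-axis using Ī + A·d² with d = y − 28.9231:
  vertical leg: d = 16.0769 mm → contributes +1 176 169 mm⁴
  horizontal leg (remainder): d = -21.9231 mm → contributes +459 186 mm⁴
Total I = 1 635 355 mm⁴.

Ix ≈ 1.635 × 10⁶ mm⁴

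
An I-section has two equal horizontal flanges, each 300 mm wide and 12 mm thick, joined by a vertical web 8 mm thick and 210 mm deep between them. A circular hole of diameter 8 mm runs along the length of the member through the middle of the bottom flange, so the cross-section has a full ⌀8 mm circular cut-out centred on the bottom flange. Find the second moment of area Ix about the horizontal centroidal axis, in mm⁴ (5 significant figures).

Ix ≈ 9.4349 × 10⁷ mm⁴

Treat the section as a set of non-overlapping primitives; coordinates are from the bounding-box lower-left.
Bottom flange: 300 × 12, A = 3 600 mm², y = 6 mm, Ī = 43 200 mm⁴.
Web: 8 × 210, A = 1 680 mm², y = 117 mm, Ī = 6 174 000 mm⁴.
Top flange: 300 × 12, A = 3 600 mm², y = 228 mm, Ī = 43 200 mm⁴.
Hole (subtracted): ⌀8, A = 50.26548 mm², y = 6 mm, Ī = 201.0619 mm⁴.
Centroid: ȳ = ΣA·y / ΣA = 117.6319 mm.
Transfer each piece to the horizontal centroidal axis using Ī + A·d² with d = y − 117.6319:
  bottom flange: d = -111.6319 mm → contributes +44 905 248 mm⁴
  web: d = -0.6318954 mm → contributes +6 174 671 mm⁴
  top flange: d = 110.3681 mm → contributes +43 895 227 mm⁴
  hole: d = -111.6319 mm → contributes −626593.4 mm⁴
Total I = 94 348 552 mm⁴.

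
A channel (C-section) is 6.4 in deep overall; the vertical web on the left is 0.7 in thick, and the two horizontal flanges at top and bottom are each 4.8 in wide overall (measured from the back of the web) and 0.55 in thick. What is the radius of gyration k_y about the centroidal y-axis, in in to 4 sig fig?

Treat the section as a set of non-overlapping primitives; coordinates are from the bounding-box lower-left.
Web: 0.7 × 6.4, A = 4.48 in², x = 0.35 in, Ī = 0.182933 in⁴.
Top flange (beyond web): 4.1 × 0.55, A = 2.255 in², x = 2.75 in, Ī = 3.15888 in⁴.
Bottom flange (beyond web): 4.1 × 0.55, A = 2.255 in², x = 2.75 in, Ī = 3.15888 in⁴.
Centroid: x̄ = ΣA·x / ΣA = 1.554 in.
Transfer each piece to the centroidal y-axis using Ī + A·d² with d = x − 1.554:
  web: d = -1.204 in → contributes +6.67726 in⁴
  top flange (beyond web): d = 1.196 in → contributes +6.38444 in⁴
  bottom flange (beyond web): d = 1.196 in → contributes +6.38444 in⁴
Total I = 19.4461 in⁴.
Radius of gyration: k = √(I/A) = √(19.4461 / 8.99) = 1.47074 in.

k_y ≈ 1.471 in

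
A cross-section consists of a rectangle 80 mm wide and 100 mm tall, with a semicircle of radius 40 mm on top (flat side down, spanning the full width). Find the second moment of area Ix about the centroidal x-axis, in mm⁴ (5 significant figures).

Ix ≈ 1.5527 × 10⁷ mm⁴

Break the section into simple shapes (no overlaps), measuring from the bottom-left corner of the bounding box.
Rectangular body: 80 × 100, A = 8 000 mm², y = 50 mm, Ī = 6 666 667 mm⁴.
Semicircular cap: semicircle r = 40, A = 2513.274 mm², y = 116.9765 mm, Ī = 280977.8 mm⁴.
Centroid: ȳ = ΣA·y / ΣA = 66.01122 mm.
Transfer each piece to the centroidal x-axis using Ī + A·d² with d = y − 66.01122:
  rectangular body: d = -16.01122 mm → contributes +8 717 541 mm⁴
  semicircular cap: d = 50.9653 mm → contributes +6 809 113 mm⁴
Total I = 15 526 653 mm⁴.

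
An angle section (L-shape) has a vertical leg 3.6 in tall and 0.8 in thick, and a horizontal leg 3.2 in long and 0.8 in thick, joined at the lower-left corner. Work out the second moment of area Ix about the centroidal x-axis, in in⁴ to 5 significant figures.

Ix ≈ 5.4707 in⁴

Treat the section as a set of non-overlapping primitives; coordinates are from the bounding-box lower-left.
Vertical leg: 0.8 × 3.6, A = 2.88 in², y = 1.8 in, Ī = 3.1104 in⁴.
Horizontal leg (remainder): 2.4 × 0.8, A = 1.92 in², y = 0.4 in, Ī = 0.1024 in⁴.
Centroid: ȳ = ΣA·y / ΣA = 1.24 in.
Transfer each piece to the centroidal x-axis using Ī + A·d² with d = y − 1.24:
  vertical leg: d = 0.56 in → contributes +4.013568 in⁴
  horizontal leg (remainder): d = -0.84 in → contributes +1.457152 in⁴
Total I = 5.47072 in⁴.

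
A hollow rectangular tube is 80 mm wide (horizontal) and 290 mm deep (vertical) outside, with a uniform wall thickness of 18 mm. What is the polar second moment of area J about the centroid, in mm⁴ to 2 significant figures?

Split into non-overlapping primitives; take the origin at the lower-left of the bounding box.
Outer rectangle: 80 × 290, A = 23 200 mm², y = 145 mm, Ī = 162 593 333 mm⁴.
Inner void (subtracted): 44 × 254, A = 11 176 mm², y = 145 mm, Ī = 60 085 901 mm⁴.
By symmetry the centroid is at mid-height, ȳ = 145 mm.
All pieces are centred on the centroidal x-axis, so I = ΣĪ (holes subtracted) = 102 507 432 mm⁴.
Repeating about the centroidal y-axis gives I_y = 10 570 272 mm⁴.
Polar second moment: J = I_x + I_y = 113 077 704 mm⁴.

J ≈ 1.1 × 10⁸ mm⁴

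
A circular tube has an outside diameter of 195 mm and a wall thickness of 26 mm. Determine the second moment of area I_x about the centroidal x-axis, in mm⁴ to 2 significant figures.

Split into non-overlapping primitives; take the origin at the lower-left of the bounding box.
Outer circle: ⌀195, A = 29 865 mm², y = 97.5 mm, Ī = 70 975 481 mm⁴.
Bore (subtracted): ⌀143, A = 16 061 mm², y = 97.5 mm, Ī = 20 526 460 mm⁴.
By symmetry the centroid is at mid-height, ȳ = 97.5 mm.
All pieces are centred on the centroidal x-axis, so I = ΣĪ (holes subtracted) = 50 449 021 mm⁴.

I_x ≈ 5.0 × 10⁷ mm⁴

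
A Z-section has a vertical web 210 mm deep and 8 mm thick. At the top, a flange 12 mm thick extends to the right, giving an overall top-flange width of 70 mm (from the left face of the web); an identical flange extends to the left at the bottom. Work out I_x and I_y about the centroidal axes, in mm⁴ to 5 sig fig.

I_x ≈ 2.0776 × 10⁷ mm⁴, I_y ≈ 2.3084 × 10⁶ mm⁴

Break the section into simple shapes (no overlaps), measuring from the bottom-left corner of the bounding box.
Web: 8 × 210, A = 1 680 mm², y = 105 mm, Ī = 6 174 000 mm⁴.
Top flange (beyond web): 62 × 12, A = 744 mm², y = 204 mm, Ī = 8 928 mm⁴.
Bottom flange (beyond web): 62 × 12, A = 744 mm², y = 6 mm, Ī = 8 928 mm⁴.
Centroid: ȳ = ΣA·y / ΣA = 105 mm.
Transfer each piece to the centroidal x-axis using Ī + A·d² with d = y − 105:
  web: d = 0 mm → contributes +6 174 000 mm⁴
  top flange (beyond web): d = 99 mm → contributes +7 300 872 mm⁴
  bottom flange (beyond web): d = -99 mm → contributes +7 300 872 mm⁴
Total I = 20 775 744 mm⁴.
For the y-axis: x̄ = 66 mm.
Repeating about the centroidal y-axis gives I_y = 2 308 416 mm⁴.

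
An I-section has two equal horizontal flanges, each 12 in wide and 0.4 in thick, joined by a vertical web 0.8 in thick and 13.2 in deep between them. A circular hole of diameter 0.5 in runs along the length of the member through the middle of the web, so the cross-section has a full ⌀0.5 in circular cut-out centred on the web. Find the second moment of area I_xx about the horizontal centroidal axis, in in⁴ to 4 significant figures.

I_xx ≈ 597.4 in⁴

Split into non-overlapping primitives; take the origin at the lower-left of the bounding box.
Bottom flange: 12 × 0.4, A = 4.8 in², y = 0.2 in, Ī = 0.064 in⁴.
Web: 0.8 × 13.2, A = 10.56 in², y = 7 in, Ī = 153.331 in⁴.
Top flange: 12 × 0.4, A = 4.8 in², y = 13.8 in, Ī = 0.064 in⁴.
Hole (subtracted): ⌀0.5, A = 0.19635 in², y = 7 in, Ī = 0.00306796 in⁴.
By symmetry the centroid is at mid-height, ȳ = 7 in.
Transfer each piece to the horizontal centroidal axis using Ī + A·d² with d = y − 7:
  bottom flange: d = -6.8 in → contributes +222.016 in⁴
  web: d = 0 in → contributes +153.331 in⁴
  top flange: d = 6.8 in → contributes +222.016 in⁴
  hole: d = 0 in → contributes −0.00306796 in⁴
Total I = 597.36 in⁴.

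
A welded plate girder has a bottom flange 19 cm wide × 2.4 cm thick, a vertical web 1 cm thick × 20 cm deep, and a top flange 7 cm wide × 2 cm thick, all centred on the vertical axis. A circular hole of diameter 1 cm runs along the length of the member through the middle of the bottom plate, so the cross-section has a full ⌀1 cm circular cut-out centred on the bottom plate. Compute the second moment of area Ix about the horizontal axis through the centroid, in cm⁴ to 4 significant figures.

Ix ≈ 6473 cm⁴

Treat the section as a set of non-overlapping primitives; coordinates are from the bounding-box lower-left.
Bottom plate: 19 × 2.4, A = 45.6 cm², y = 1.2 cm, Ī = 21.888 cm⁴.
Web plate: 1 × 20, A = 20 cm², y = 12.4 cm, Ī = 666.667 cm⁴.
Top plate: 7 × 2, A = 14 cm², y = 23.4 cm, Ī = 4.66667 cm⁴.
Hole (subtracted): ⌀1, A = 0.785398 cm², y = 1.2 cm, Ī = 0.0490874 cm⁴.
Centroid: ȳ = ΣA·y / ΣA = 7.98554 cm.
Transfer each piece to the horizontal axis through the centroid using Ī + A·d² with d = y − 7.98554:
  bottom plate: d = -6.78554 cm → contributes +2121.48 cm⁴
  web plate: d = 4.41446 cm → contributes +1056.41 cm⁴
  top plate: d = 15.4145 cm → contributes +3331.14 cm⁴
  hole: d = -6.78554 cm → contributes −36.2117 cm⁴
Total I = 6472.82 cm⁴.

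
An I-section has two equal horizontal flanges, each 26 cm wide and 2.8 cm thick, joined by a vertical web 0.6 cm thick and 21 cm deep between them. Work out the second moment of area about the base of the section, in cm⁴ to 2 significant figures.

I_base ≈ 4.9 × 10⁴ cm⁴

Split into non-overlapping primitives; take the origin at the lower-left of the bounding box.
Bottom flange: 26 × 2.8, A = 72.8 cm², y = 1.4 cm, Ī = 47.56 cm⁴.
Web: 0.6 × 21, A = 12.6 cm², y = 13.3 cm, Ī = 463.1 cm⁴.
Top flange: 26 × 2.8, A = 72.8 cm², y = 25.2 cm, Ī = 47.56 cm⁴.
Transfer each piece to the base of the section using Ī + A·d² with d = y − 0:
  bottom flange: d = 1.4 cm → contributes +190.3 cm⁴
  web: d = 13.3 cm → contributes +2 692 cm⁴
  top flange: d = 25.2 cm → contributes +46 278 cm⁴
Total I = 49 161 cm⁴.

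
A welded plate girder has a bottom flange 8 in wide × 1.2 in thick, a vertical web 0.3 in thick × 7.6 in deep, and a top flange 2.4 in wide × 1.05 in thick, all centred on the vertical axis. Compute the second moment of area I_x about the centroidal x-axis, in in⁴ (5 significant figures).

Decompose the section into non-overlapping parts with the origin at the bottom-left of its bounding rectangle.
Bottom plate: 8 × 1.2, A = 9.6 in², y = 0.6 in, Ī = 1.152 in⁴.
Web plate: 0.3 × 7.6, A = 2.28 in², y = 5 in, Ī = 10.9744 in⁴.
Top plate: 2.4 × 1.05, A = 2.52 in², y = 9.325 in, Ī = 0.231525 in⁴.
Centroid: ȳ = ΣA·y / ΣA = 2.823542 in.
Transfer each piece to the centroidal x-axis using Ī + A·d² with d = y − 2.823542:
  bottom plate: d = -2.223542 in → contributes +48.61572 in⁴
  web plate: d = 2.176458 in → contributes +21.77469 in⁴
  top plate: d = 6.501458 in → contributes +106.7493 in⁴
Total I = 177.1397 in⁴.

I_x ≈ 177.14 in⁴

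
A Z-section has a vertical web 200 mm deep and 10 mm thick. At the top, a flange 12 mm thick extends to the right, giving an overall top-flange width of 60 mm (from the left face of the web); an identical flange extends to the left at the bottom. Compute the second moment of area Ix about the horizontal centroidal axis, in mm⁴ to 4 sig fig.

Ix ≈ 1.728 × 10⁷ mm⁴

Split into non-overlapping primitives; take the origin at the lower-left of the bounding box.
Web: 10 × 200, A = 2 000 mm², y = 100 mm, Ī = 6 666 667 mm⁴.
Top flange (beyond web): 50 × 12, A = 600 mm², y = 194 mm, Ī = 7 200 mm⁴.
Bottom flange (beyond web): 50 × 12, A = 600 mm², y = 6 mm, Ī = 7 200 mm⁴.
Centroid: ȳ = ΣA·y / ΣA = 100 mm.
Transfer each piece to the horizontal centroidal axis using Ī + A·d² with d = y − 100:
  web: d = 0 mm → contributes +6 666 667 mm⁴
  top flange (beyond web): d = 94 mm → contributes +5 308 800 mm⁴
  bottom flange (beyond web): d = -94 mm → contributes +5 308 800 mm⁴
Total I = 17 284 267 mm⁴.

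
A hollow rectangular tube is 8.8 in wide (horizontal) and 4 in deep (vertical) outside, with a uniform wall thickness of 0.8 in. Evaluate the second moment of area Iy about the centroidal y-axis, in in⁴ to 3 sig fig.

Iy ≈ 153 in⁴

Break the section into simple shapes (no overlaps), measuring from the bottom-left corner of the bounding box.
Outer rectangle: 8.8 × 4, A = 35.2 in², x = 4.4 in, Ī = 227.16 in⁴.
Inner void (subtracted): 7.2 × 2.4, A = 17.28 in², x = 4.4 in, Ī = 74.65 in⁴.
By symmetry the centroid is at mid-width, x̄ = 4.4 in.
All pieces are centred on the centroidal y-axis, so I = ΣĪ (holes subtracted) = 152.51 in⁴.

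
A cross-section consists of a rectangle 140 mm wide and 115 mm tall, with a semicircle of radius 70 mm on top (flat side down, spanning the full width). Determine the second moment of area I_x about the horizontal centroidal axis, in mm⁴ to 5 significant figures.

I_x ≈ 5.9983 × 10⁷ mm⁴

Split into non-overlapping primitives; take the origin at the lower-left of the bounding box.
Rectangular body: 140 × 115, A = 16 100 mm², y = 57.5 mm, Ī = 17 743 542 mm⁴.
Semicircular cap: semicircle r = 70, A = 7696.902 mm², y = 144.7089 mm, Ī = 2 635 265 mm⁴.
Centroid: ȳ = ΣA·y / ΣA = 85.70697 mm.
Transfer each piece to the horizontal centroidal axis using Ī + A·d² with d = y − 85.70697:
  rectangular body: d = -28.20697 mm → contributes +30 553 237 mm⁴
  semicircular cap: d = 59.00195 mm → contributes +29 429 953 mm⁴
Total I = 59 983 190 mm⁴.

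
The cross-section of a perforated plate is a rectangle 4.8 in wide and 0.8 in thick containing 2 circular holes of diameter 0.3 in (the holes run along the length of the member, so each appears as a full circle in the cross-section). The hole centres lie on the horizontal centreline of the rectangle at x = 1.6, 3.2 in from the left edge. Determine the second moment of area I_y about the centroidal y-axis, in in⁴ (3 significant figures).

Break the section into simple shapes (no overlaps), measuring from the bottom-left corner of the bounding box.
Plate: 4.8 × 0.8, A = 3.84 in², x = 2.4 in, Ī = 7.3728 in⁴.
Hole 1 (subtracted): ⌀0.3, A = 0.070686 in², x = 1.6 in, Ī = 0.00039761 in⁴.
Hole 2 (subtracted): ⌀0.3, A = 0.070686 in², x = 3.2 in, Ī = 0.00039761 in⁴.
By symmetry the centroid is at mid-width, x̄ = 2.4 in.
Transfer each piece to the centroidal y-axis using Ī + A·d² with d = x − 2.4:
  plate: d = 0 in → contributes +7.3728 in⁴
  hole 1: d = -0.8 in → contributes −0.045637 in⁴
  hole 2: d = 0.8 in → contributes −0.045637 in⁴
Total I = 7.2815 in⁴.

I_y ≈ 7.28 in⁴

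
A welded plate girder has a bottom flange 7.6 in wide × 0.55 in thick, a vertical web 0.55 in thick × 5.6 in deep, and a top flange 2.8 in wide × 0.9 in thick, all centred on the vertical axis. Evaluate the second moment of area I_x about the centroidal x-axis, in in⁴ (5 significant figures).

Treat the section as a set of non-overlapping primitives; coordinates are from the bounding-box lower-left.
Bottom plate: 7.6 × 0.55, A = 4.18 in², y = 0.275 in, Ī = 0.1053708 in⁴.
Web plate: 0.55 × 5.6, A = 3.08 in², y = 3.35 in, Ī = 8.049067 in⁴.
Top plate: 2.8 × 0.9, A = 2.52 in², y = 6.6 in, Ī = 0.1701 in⁴.
Centroid: ȳ = ΣA·y / ΣA = 2.87316 in.
Transfer each piece to the centroidal x-axis using Ī + A·d² with d = y − 2.87316:
  bottom plate: d = -2.59816 in → contributes +28.32218 in⁴
  web plate: d = 0.4768405 in → contributes +8.749387 in⁴
  top plate: d = 3.72684 in → contributes +35.17124 in⁴
Total I = 72.2428 in⁴.

I_x ≈ 72.243 in⁴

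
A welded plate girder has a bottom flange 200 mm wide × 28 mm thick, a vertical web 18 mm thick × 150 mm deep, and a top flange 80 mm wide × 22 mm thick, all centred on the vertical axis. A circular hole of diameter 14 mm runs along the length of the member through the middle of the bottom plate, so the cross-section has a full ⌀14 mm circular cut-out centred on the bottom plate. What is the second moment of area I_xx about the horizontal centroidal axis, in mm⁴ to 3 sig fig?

Treat the section as a set of non-overlapping primitives; coordinates are from the bounding-box lower-left.
Bottom plate: 200 × 28, A = 5 600 mm², y = 14 mm, Ī = 365 867 mm⁴.
Web plate: 18 × 150, A = 2 700 mm², y = 103 mm, Ī = 5 062 500 mm⁴.
Top plate: 80 × 22, A = 1 760 mm², y = 189 mm, Ī = 70 987 mm⁴.
Hole (subtracted): ⌀14, A = 153.94 mm², y = 14 mm, Ī = 1885.7 mm⁴.
Centroid: ȳ = ΣA·y / ΣA = 69.35 mm.
Transfer each piece to the horizontal centroidal axis using Ī + A·d² with d = y − 69.35:
  bottom plate: d = -55.35 mm → contributes +17 522 120 mm⁴
  web plate: d = 33.65 mm → contributes +8 119 780 mm⁴
  top plate: d = 119.65 mm → contributes +25 267 385 mm⁴
  hole: d = -55.35 mm → contributes −473 493 mm⁴
Total I = 50 435 792 mm⁴.

I_xx ≈ 5.04 × 10⁷ mm⁴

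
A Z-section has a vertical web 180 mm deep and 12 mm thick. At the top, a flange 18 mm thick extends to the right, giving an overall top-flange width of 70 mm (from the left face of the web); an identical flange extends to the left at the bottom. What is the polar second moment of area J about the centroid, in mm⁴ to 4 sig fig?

J ≈ 2.276 × 10⁷ mm⁴

Treat the section as a set of non-overlapping primitives; coordinates are from the bounding-box lower-left.
Web: 12 × 180, A = 2 160 mm², y = 90 mm, Ī = 5 832 000 mm⁴.
Top flange (beyond web): 58 × 18, A = 1 044 mm², y = 171 mm, Ī = 28 188 mm⁴.
Bottom flange (beyond web): 58 × 18, A = 1 044 mm², y = 9 mm, Ī = 28 188 mm⁴.
Centroid: ȳ = ΣA·y / ΣA = 90 mm.
Transfer each piece to the centroidal x-axis using Ī + A·d² with d = y − 90:
  web: d = 0 mm → contributes +5 832 000 mm⁴
  top flange (beyond web): d = 81 mm → contributes +6 877 872 mm⁴
  bottom flange (beyond web): d = -81 mm → contributes +6 877 872 mm⁴
Total I = 19 587 744 mm⁴.
For the y-axis: x̄ = 64 mm.
Repeating about the centroidal y-axis gives I_y = 3 169 056 mm⁴.
Polar second moment: J = I_x + I_y = 22 756 800 mm⁴.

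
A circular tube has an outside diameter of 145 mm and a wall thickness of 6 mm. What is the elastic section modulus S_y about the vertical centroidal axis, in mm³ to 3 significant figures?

Treat the section as a set of non-overlapping primitives; coordinates are from the bounding-box lower-left.
Outer circle: ⌀145, A = 16 513 mm², x = 72.5 mm, Ī = 21 699 109 mm⁴.
Bore (subtracted): ⌀133, A = 13 893 mm², x = 72.5 mm, Ī = 15 359 478 mm⁴.
By symmetry the centroid is at mid-width, x̄ = 72.5 mm.
All pieces are centred on the vertical centroidal axis, so I = ΣĪ (holes subtracted) = 6 339 631 mm⁴.
Extreme fibre distance c = 72.5 mm; S = I/c = 87 443 mm³.

S_y ≈ 8.74 × 10⁴ mm³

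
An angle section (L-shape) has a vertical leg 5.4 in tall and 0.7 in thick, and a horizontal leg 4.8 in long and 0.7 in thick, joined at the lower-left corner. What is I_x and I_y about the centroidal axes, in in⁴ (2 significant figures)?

I_x ≈ 18 in⁴, I_y ≈ 14 in⁴

Treat the section as a set of non-overlapping primitives; coordinates are from the bounding-box lower-left.
Vertical leg: 0.7 × 5.4, A = 3.78 in², y = 2.7 in, Ī = 9.185 in⁴.
Horizontal leg (remainder): 4.1 × 0.7, A = 2.87 in², y = 0.35 in, Ī = 0.1172 in⁴.
Centroid: ȳ = ΣA·y / ΣA = 1.686 in.
Transfer each piece to the centroidal x-axis using Ī + A·d² with d = y − 1.686:
  vertical leg: d = 1.014 in → contributes +13.07 in⁴
  horizontal leg (remainder): d = -1.336 in → contributes +5.238 in⁴
Total I = 18.31 in⁴.
For the y-axis: x̄ = 1.386 in.
Repeating about the centroidal y-axis gives I_y = 13.57 in⁴.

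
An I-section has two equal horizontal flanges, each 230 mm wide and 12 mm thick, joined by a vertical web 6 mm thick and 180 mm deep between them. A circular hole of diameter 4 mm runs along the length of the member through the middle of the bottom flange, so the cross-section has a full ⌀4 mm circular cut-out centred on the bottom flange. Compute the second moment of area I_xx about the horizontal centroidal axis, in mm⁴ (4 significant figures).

I_xx ≈ 5.374 × 10⁷ mm⁴

Split into non-overlapping primitives; take the origin at the lower-left of the bounding box.
Bottom flange: 230 × 12, A = 2 760 mm², y = 6 mm, Ī = 33 120 mm⁴.
Web: 6 × 180, A = 1 080 mm², y = 102 mm, Ī = 2 916 000 mm⁴.
Top flange: 230 × 12, A = 2 760 mm², y = 198 mm, Ī = 33 120 mm⁴.
Hole (subtracted): ⌀4, A = 12.5664 mm², y = 6 mm, Ī = 12.5664 mm⁴.
Centroid: ȳ = ΣA·y / ΣA = 102.183 mm.
Transfer each piece to the horizontal centroidal axis using Ī + A·d² with d = y − 102.183:
  bottom flange: d = -96.1831 mm → contributes +25 566 418 mm⁴
  web: d = -0.183132 mm → contributes +2 916 036 mm⁴
  top flange: d = 95.8169 mm → contributes +25 372 327 mm⁴
  hole: d = -96.1831 mm → contributes −116 267 mm⁴
Total I = 53 738 515 mm⁴.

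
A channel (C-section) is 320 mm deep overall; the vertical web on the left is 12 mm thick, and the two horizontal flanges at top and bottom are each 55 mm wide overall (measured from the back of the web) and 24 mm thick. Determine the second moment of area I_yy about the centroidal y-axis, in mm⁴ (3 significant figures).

I_yy ≈ 1.38 × 10⁶ mm⁴

Split into non-overlapping primitives; take the origin at the lower-left of the bounding box.
Web: 12 × 320, A = 3 840 mm², x = 6 mm, Ī = 46 080 mm⁴.
Top flange (beyond web): 43 × 24, A = 1 032 mm², x = 33.5 mm, Ī = 159 014 mm⁴.
Bottom flange (beyond web): 43 × 24, A = 1 032 mm², x = 33.5 mm, Ī = 159 014 mm⁴.
Centroid: x̄ = ΣA·x / ΣA = 15.614 mm.
Transfer each piece to the centroidal y-axis using Ī + A·d² with d = x − 15.614:
  web: d = -9.6138 mm → contributes +400 994 mm⁴
  top flange (beyond web): d = 17.886 mm → contributes +489 167 mm⁴
  bottom flange (beyond web): d = 17.886 mm → contributes +489 167 mm⁴
Total I = 1 379 328 mm⁴.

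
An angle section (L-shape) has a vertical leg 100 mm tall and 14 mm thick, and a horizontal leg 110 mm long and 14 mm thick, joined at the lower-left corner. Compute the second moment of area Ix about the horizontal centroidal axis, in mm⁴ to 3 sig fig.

Ix ≈ 2.46 × 10⁶ mm⁴

Decompose the section into non-overlapping parts with the origin at the bottom-left of its bounding rectangle.
Vertical leg: 14 × 100, A = 1 400 mm², y = 50 mm, Ī = 1 166 667 mm⁴.
Horizontal leg (remainder): 96 × 14, A = 1 344 mm², y = 7 mm, Ī = 21 952 mm⁴.
Centroid: ȳ = ΣA·y / ΣA = 28.939 mm.
Transfer each piece to the horizontal centroidal axis using Ī + A·d² with d = y − 28.939:
  vertical leg: d = 21.061 mm → contributes +1 787 672 mm⁴
  horizontal leg (remainder): d = -21.939 mm → contributes +668 832 mm⁴
Total I = 2 456 504 mm⁴.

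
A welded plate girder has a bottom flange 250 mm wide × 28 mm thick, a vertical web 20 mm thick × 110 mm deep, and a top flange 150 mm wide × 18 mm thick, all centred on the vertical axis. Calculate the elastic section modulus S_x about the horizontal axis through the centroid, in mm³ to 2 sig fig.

S_x ≈ 3.9 × 10⁵ mm³

Break the section into simple shapes (no overlaps), measuring from the bottom-left corner of the bounding box.
Bottom plate: 250 × 28, A = 7 000 mm², y = 14 mm, Ī = 457 333 mm⁴.
Web plate: 20 × 110, A = 2 200 mm², y = 83 mm, Ī = 2 218 333 mm⁴.
Top plate: 150 × 18, A = 2 700 mm², y = 147 mm, Ī = 72 900 mm⁴.
Centroid: ȳ = ΣA·y / ΣA = 56.93 mm.
Transfer each piece to the horizontal axis through the centroid using Ī + A·d² with d = y − 56.93:
  bottom plate: d = -42.93 mm → contributes +13 359 894 mm⁴
  web plate: d = 26.07 mm → contributes +3 713 234 mm⁴
  top plate: d = 90.07 mm → contributes +21 975 584 mm⁴
Total I = 39 048 713 mm⁴.
Extreme fibre distance c = 99.07 mm; S = I/c = 394 164 mm³.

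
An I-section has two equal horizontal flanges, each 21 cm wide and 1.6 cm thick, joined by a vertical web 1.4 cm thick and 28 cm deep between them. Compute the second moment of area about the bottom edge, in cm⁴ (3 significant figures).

I_base ≈ 4.32 × 10⁴ cm⁴

Split into non-overlapping primitives; take the origin at the lower-left of the bounding box.
Bottom flange: 21 × 1.6, A = 33.6 cm², y = 0.8 cm, Ī = 7.168 cm⁴.
Web: 1.4 × 28, A = 39.2 cm², y = 15.6 cm, Ī = 2561.1 cm⁴.
Top flange: 21 × 1.6, A = 33.6 cm², y = 30.4 cm, Ī = 7.168 cm⁴.
Transfer each piece to the bottom edge using Ī + A·d² with d = y − 0:
  bottom flange: d = 0.8 cm → contributes +28.672 cm⁴
  web: d = 15.6 cm → contributes +12 101 cm⁴
  top flange: d = 30.4 cm → contributes +31 059 cm⁴
Total I = 43 188 cm⁴.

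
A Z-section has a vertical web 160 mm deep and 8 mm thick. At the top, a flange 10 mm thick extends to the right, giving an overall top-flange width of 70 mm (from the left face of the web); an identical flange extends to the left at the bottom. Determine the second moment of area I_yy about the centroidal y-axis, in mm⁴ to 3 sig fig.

Split into non-overlapping primitives; take the origin at the lower-left of the bounding box.
Web: 8 × 160, A = 1 280 mm², x = 66 mm, Ī = 6826.7 mm⁴.
Top flange (beyond web): 62 × 10, A = 620 mm², x = 101 mm, Ī = 198 607 mm⁴.
Bottom flange (beyond web): 62 × 10, A = 620 mm², x = 31 mm, Ī = 198 607 mm⁴.
Centroid: x̄ = ΣA·x / ΣA = 66 mm.
Transfer each piece to the centroidal y-axis using Ī + A·d² with d = x − 66:
  web: d = 0 mm → contributes +6826.7 mm⁴
  top flange (beyond web): d = 35 mm → contributes +958 107 mm⁴
  bottom flange (beyond web): d = -35 mm → contributes +958 107 mm⁴
Total I = 1 923 040 mm⁴.

I_yy ≈ 1.92 × 10⁶ mm⁴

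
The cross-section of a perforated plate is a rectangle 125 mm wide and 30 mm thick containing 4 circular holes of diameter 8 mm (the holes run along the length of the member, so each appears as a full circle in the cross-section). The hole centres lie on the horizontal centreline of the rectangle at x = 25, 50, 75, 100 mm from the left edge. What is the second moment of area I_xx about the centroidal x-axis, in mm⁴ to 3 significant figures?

I_xx ≈ 2.80 × 10⁵ mm⁴

Break the section into simple shapes (no overlaps), measuring from the bottom-left corner of the bounding box.
Plate: 125 × 30, A = 3 750 mm², y = 15 mm, Ī = 281 250 mm⁴.
Hole 1 (subtracted): ⌀8, A = 50.265 mm², y = 15 mm, Ī = 201.06 mm⁴.
Hole 2 (subtracted): ⌀8, A = 50.265 mm², y = 15 mm, Ī = 201.06 mm⁴.
Hole 3 (subtracted): ⌀8, A = 50.265 mm², y = 15 mm, Ī = 201.06 mm⁴.
Hole 4 (subtracted): ⌀8, A = 50.265 mm², y = 15 mm, Ī = 201.06 mm⁴.
By symmetry the centroid is at mid-height, ȳ = 15 mm.
All pieces are centred on the centroidal x-axis, so I = ΣĪ (holes subtracted) = 280 446 mm⁴.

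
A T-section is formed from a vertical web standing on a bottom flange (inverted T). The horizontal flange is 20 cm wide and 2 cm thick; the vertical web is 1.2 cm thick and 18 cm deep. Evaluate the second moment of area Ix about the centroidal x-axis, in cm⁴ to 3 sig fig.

Ix ≈ 2000 cm⁴

Decompose the section into non-overlapping parts with the origin at the bottom-left of its bounding rectangle.
Flange: 20 × 2, A = 40 cm², y = 1 cm, Ī = 13.333 cm⁴.
Web: 1.2 × 18, A = 21.6 cm², y = 11 cm, Ī = 583.2 cm⁴.
Centroid: ȳ = ΣA·y / ΣA = 4.5065 cm.
Transfer each piece to the centroidal x-axis using Ī + A·d² with d = y − 4.5065:
  flange: d = -3.5065 cm → contributes +505.15 cm⁴
  web: d = 6.4935 cm → contributes +1 494 cm⁴
Total I = 1999.1 cm⁴.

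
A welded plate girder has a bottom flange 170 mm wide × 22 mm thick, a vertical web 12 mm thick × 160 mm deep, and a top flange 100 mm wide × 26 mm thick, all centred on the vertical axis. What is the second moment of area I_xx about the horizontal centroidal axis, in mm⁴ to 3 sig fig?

I_xx ≈ 5.67 × 10⁷ mm⁴

Decompose the section into non-overlapping parts with the origin at the bottom-left of its bounding rectangle.
Bottom plate: 170 × 22, A = 3 740 mm², y = 11 mm, Ī = 150 847 mm⁴.
Web plate: 12 × 160, A = 1 920 mm², y = 102 mm, Ī = 4 096 000 mm⁴.
Top plate: 100 × 26, A = 2 600 mm², y = 195 mm, Ī = 146 467 mm⁴.
Centroid: ȳ = ΣA·y / ΣA = 90.07 mm.
Transfer each piece to the horizontal centroidal axis using Ī + A·d² with d = y − 90.07:
  bottom plate: d = -79.07 mm → contributes +23 533 698 mm⁴
  web plate: d = 11.93 mm → contributes +4 369 254 mm⁴
  top plate: d = 104.93 mm → contributes +28 773 141 mm⁴
Total I = 56 676 093 mm⁴.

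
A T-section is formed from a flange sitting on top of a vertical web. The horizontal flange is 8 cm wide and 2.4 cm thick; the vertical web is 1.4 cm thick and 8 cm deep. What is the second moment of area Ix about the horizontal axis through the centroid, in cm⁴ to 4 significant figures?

Ix ≈ 260.2 cm⁴

Decompose the section into non-overlapping parts with the origin at the bottom-left of its bounding rectangle.
Flange: 8 × 2.4, A = 19.2 cm², y = 9.2 cm, Ī = 9.216 cm⁴.
Web: 1.4 × 8, A = 11.2 cm², y = 4 cm, Ī = 59.7333 cm⁴.
Centroid: ȳ = ΣA·y / ΣA = 7.28421 cm.
Transfer each piece to the horizontal axis through the centroid using Ī + A·d² with d = y − 7.28421:
  flange: d = 1.91579 cm → contributes +79.6848 cm⁴
  web: d = -3.28421 cm → contributes +180.537 cm⁴
Total I = 260.222 cm⁴.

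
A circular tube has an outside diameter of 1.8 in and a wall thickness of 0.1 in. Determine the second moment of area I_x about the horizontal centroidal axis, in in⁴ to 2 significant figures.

Treat the section as a set of non-overlapping primitives; coordinates are from the bounding-box lower-left.
Outer circle: ⌀1.8, A = 2.545 in², y = 0.9 in, Ī = 0.5153 in⁴.
Bore (subtracted): ⌀1.6, A = 2.011 in², y = 0.9 in, Ī = 0.3217 in⁴.
By symmetry the centroid is at mid-height, ȳ = 0.9 in.
All pieces are centred on the horizontal centroidal axis, so I = ΣĪ (holes subtracted) = 0.1936 in⁴.

I_x ≈ 0.19 in⁴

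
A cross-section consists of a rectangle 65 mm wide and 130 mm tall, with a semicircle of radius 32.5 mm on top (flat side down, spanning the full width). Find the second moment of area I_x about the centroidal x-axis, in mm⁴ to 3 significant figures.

Treat the section as a set of non-overlapping primitives; coordinates are from the bounding-box lower-left.
Rectangular body: 65 × 130, A = 8 450 mm², y = 65 mm, Ī = 11 900 417 mm⁴.
Semicircular cap: semicircle r = 32.5, A = 1659.2 mm², y = 143.79 mm, Ī = 122 452 mm⁴.
Centroid: ȳ = ΣA·y / ΣA = 77.932 mm.
Transfer each piece to the centroidal x-axis using Ī + A·d² with d = y − 77.932:
  rectangular body: d = -12.932 mm → contributes +13 313 541 mm⁴
  semicircular cap: d = 65.862 mm → contributes +7 319 434 mm⁴
Total I = 20 632 975 mm⁴.

I_x ≈ 2.06 × 10⁷ mm⁴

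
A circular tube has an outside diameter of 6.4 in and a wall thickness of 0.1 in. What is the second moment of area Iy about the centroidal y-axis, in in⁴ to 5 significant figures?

Treat the section as a set of non-overlapping primitives; coordinates are from the bounding-box lower-left.
Outer circle: ⌀6.4, A = 32.16991 in², x = 3.2 in, Ī = 82.35497 in⁴.
Bore (subtracted): ⌀6.2, A = 30.19071 in², x = 3.2 in, Ī = 72.53317 in⁴.
By symmetry the centroid is at mid-width, x̄ = 3.2 in.
All pieces are centred on the centroidal y-axis, so I = ΣĪ (holes subtracted) = 9.821797 in⁴.

Iy ≈ 9.8218 in⁴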